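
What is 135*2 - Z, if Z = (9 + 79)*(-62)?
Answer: 5726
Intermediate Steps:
Z = -5456 (Z = 88*(-62) = -5456)
135*2 - Z = 135*2 - 1*(-5456) = 270 + 5456 = 5726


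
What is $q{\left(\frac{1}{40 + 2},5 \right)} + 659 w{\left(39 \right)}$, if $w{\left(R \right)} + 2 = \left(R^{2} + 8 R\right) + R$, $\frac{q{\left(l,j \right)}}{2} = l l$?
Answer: $\frac{1086915061}{882} \approx 1.2323 \cdot 10^{6}$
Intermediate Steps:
$q{\left(l,j \right)} = 2 l^{2}$ ($q{\left(l,j \right)} = 2 l l = 2 l^{2}$)
$w{\left(R \right)} = -2 + R^{2} + 9 R$ ($w{\left(R \right)} = -2 + \left(\left(R^{2} + 8 R\right) + R\right) = -2 + \left(R^{2} + 9 R\right) = -2 + R^{2} + 9 R$)
$q{\left(\frac{1}{40 + 2},5 \right)} + 659 w{\left(39 \right)} = 2 \left(\frac{1}{40 + 2}\right)^{2} + 659 \left(-2 + 39^{2} + 9 \cdot 39\right) = 2 \left(\frac{1}{42}\right)^{2} + 659 \left(-2 + 1521 + 351\right) = \frac{2}{1764} + 659 \cdot 1870 = 2 \cdot \frac{1}{1764} + 1232330 = \frac{1}{882} + 1232330 = \frac{1086915061}{882}$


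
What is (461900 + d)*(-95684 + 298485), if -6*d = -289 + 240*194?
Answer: 552658886329/6 ≈ 9.2110e+10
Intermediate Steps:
d = -46271/6 (d = -(-289 + 240*194)/6 = -(-289 + 46560)/6 = -⅙*46271 = -46271/6 ≈ -7711.8)
(461900 + d)*(-95684 + 298485) = (461900 - 46271/6)*(-95684 + 298485) = (2725129/6)*202801 = 552658886329/6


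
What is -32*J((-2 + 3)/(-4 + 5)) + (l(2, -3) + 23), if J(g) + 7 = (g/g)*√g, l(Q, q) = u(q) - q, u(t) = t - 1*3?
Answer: 212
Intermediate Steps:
u(t) = -3 + t (u(t) = t - 3 = -3 + t)
l(Q, q) = -3 (l(Q, q) = (-3 + q) - q = -3)
J(g) = -7 + √g (J(g) = -7 + (g/g)*√g = -7 + 1*√g = -7 + √g)
-32*J((-2 + 3)/(-4 + 5)) + (l(2, -3) + 23) = -32*(-7 + √((-2 + 3)/(-4 + 5))) + (-3 + 23) = -32*(-7 + √(1/1)) + 20 = -32*(-7 + √(1*1)) + 20 = -32*(-7 + √1) + 20 = -32*(-7 + 1) + 20 = -32*(-6) + 20 = 192 + 20 = 212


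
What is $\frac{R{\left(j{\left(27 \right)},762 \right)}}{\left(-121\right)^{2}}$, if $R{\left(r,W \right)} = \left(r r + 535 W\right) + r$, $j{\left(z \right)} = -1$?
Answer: $\frac{407670}{14641} \approx 27.844$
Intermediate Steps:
$R{\left(r,W \right)} = r + r^{2} + 535 W$ ($R{\left(r,W \right)} = \left(r^{2} + 535 W\right) + r = r + r^{2} + 535 W$)
$\frac{R{\left(j{\left(27 \right)},762 \right)}}{\left(-121\right)^{2}} = \frac{-1 + \left(-1\right)^{2} + 535 \cdot 762}{\left(-121\right)^{2}} = \frac{-1 + 1 + 407670}{14641} = 407670 \cdot \frac{1}{14641} = \frac{407670}{14641}$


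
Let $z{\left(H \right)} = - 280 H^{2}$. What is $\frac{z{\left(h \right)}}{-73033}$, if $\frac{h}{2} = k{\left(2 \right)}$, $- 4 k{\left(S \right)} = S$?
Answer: $\frac{280}{73033} \approx 0.0038339$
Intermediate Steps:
$k{\left(S \right)} = - \frac{S}{4}$
$h = -1$ ($h = 2 \left(\left(- \frac{1}{4}\right) 2\right) = 2 \left(- \frac{1}{2}\right) = -1$)
$\frac{z{\left(h \right)}}{-73033} = \frac{\left(-280\right) \left(-1\right)^{2}}{-73033} = \left(-280\right) 1 \left(- \frac{1}{73033}\right) = \left(-280\right) \left(- \frac{1}{73033}\right) = \frac{280}{73033}$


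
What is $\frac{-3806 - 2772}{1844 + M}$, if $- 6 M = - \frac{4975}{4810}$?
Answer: $- \frac{37968216}{10644563} \approx -3.5669$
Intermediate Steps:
$M = \frac{995}{5772}$ ($M = - \frac{\left(-4975\right) \frac{1}{4810}}{6} = \left(- \frac{1}{6}\right) \left(- \frac{995}{962}\right) = \frac{995}{5772} \approx 0.17238$)
$\frac{-3806 - 2772}{1844 + M} = \frac{-3806 - 2772}{1844 + \frac{995}{5772}} = - \frac{6578}{\frac{10644563}{5772}} = \left(-6578\right) \frac{5772}{10644563} = - \frac{37968216}{10644563}$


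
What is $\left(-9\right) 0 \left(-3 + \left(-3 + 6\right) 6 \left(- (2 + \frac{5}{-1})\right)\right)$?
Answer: $0$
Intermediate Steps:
$\left(-9\right) 0 \left(-3 + \left(-3 + 6\right) 6 \left(- (2 + \frac{5}{-1})\right)\right) = 0 \left(-3 + 3 \cdot 6 \left(- (2 + 5 \left(-1\right))\right)\right) = 0 \left(-3 + 18 \left(- (2 - 5)\right)\right) = 0 \left(-3 + 18 \left(\left(-1\right) \left(-3\right)\right)\right) = 0 \left(-3 + 18 \cdot 3\right) = 0 \left(-3 + 54\right) = 0 \cdot 51 = 0$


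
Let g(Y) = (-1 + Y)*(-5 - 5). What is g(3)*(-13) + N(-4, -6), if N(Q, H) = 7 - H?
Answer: 273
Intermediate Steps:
g(Y) = 10 - 10*Y (g(Y) = (-1 + Y)*(-10) = 10 - 10*Y)
g(3)*(-13) + N(-4, -6) = (10 - 10*3)*(-13) + (7 - 1*(-6)) = (10 - 30)*(-13) + (7 + 6) = -20*(-13) + 13 = 260 + 13 = 273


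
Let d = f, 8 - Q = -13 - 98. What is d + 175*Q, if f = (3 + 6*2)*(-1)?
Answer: 20810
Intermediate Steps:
Q = 119 (Q = 8 - (-13 - 98) = 8 - 1*(-111) = 8 + 111 = 119)
f = -15 (f = (3 + 12)*(-1) = 15*(-1) = -15)
d = -15
d + 175*Q = -15 + 175*119 = -15 + 20825 = 20810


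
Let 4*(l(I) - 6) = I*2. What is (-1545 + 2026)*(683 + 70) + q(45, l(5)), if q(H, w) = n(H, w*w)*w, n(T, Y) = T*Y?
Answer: 3118629/8 ≈ 3.8983e+5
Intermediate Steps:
l(I) = 6 + I/2 (l(I) = 6 + (I*2)/4 = 6 + (2*I)/4 = 6 + I/2)
q(H, w) = H*w**3 (q(H, w) = (H*(w*w))*w = (H*w**2)*w = H*w**3)
(-1545 + 2026)*(683 + 70) + q(45, l(5)) = (-1545 + 2026)*(683 + 70) + 45*(6 + (1/2)*5)**3 = 481*753 + 45*(6 + 5/2)**3 = 362193 + 45*(17/2)**3 = 362193 + 45*(4913/8) = 362193 + 221085/8 = 3118629/8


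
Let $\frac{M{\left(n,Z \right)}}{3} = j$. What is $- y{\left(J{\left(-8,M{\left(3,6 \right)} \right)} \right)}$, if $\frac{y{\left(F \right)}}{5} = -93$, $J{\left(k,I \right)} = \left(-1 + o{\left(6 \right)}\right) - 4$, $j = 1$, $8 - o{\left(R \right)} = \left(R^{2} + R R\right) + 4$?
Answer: $465$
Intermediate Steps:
$o{\left(R \right)} = 4 - 2 R^{2}$ ($o{\left(R \right)} = 8 - \left(\left(R^{2} + R R\right) + 4\right) = 8 - \left(\left(R^{2} + R^{2}\right) + 4\right) = 8 - \left(2 R^{2} + 4\right) = 8 - \left(4 + 2 R^{2}\right) = 4 - 2 R^{2}$)
$M{\left(n,Z \right)} = 3$ ($M{\left(n,Z \right)} = 3 \cdot 1 = 3$)
$J{\left(k,I \right)} = -73$ ($J{\left(k,I \right)} = \left(-1 + \left(4 - 2 \cdot 6^{2}\right)\right) - 4 = \left(-1 + \left(4 - 72\right)\right) - 4 = \left(-1 - 68\right) - 4 = -69 - 4 = -73$)
$y{\left(F \right)} = -465$ ($y{\left(F \right)} = 5 \left(-93\right) = -465$)
$- y{\left(J{\left(-8,M{\left(3,6 \right)} \right)} \right)} = \left(-1\right) \left(-465\right) = 465$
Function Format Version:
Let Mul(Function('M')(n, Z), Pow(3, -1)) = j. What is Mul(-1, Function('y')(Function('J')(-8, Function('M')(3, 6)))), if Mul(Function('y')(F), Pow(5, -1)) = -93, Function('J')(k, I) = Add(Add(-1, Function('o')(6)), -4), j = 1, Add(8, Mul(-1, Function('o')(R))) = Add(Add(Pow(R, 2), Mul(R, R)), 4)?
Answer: 465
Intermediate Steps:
Function('o')(R) = Add(4, Mul(-2, Pow(R, 2))) (Function('o')(R) = Add(8, Mul(-1, Add(Add(Pow(R, 2), Mul(R, R)), 4))) = Add(8, Mul(-1, Add(Add(Pow(R, 2), Pow(R, 2)), 4))) = Add(8, Mul(-1, Add(Mul(2, Pow(R, 2)), 4))) = Add(8, Mul(-1, Add(4, Mul(2, Pow(R, 2))))) = Add(8, Add(-4, Mul(-2, Pow(R, 2)))) = Add(4, Mul(-2, Pow(R, 2))))
Function('M')(n, Z) = 3 (Function('M')(n, Z) = Mul(3, 1) = 3)
Function('J')(k, I) = -73 (Function('J')(k, I) = Add(Add(-1, Add(4, Mul(-2, Pow(6, 2)))), -4) = Add(Add(-1, Add(4, Mul(-2, 36))), -4) = Add(Add(-1, Add(4, -72)), -4) = Add(Add(-1, -68), -4) = Add(-69, -4) = -73)
Function('y')(F) = -465 (Function('y')(F) = Mul(5, -93) = -465)
Mul(-1, Function('y')(Function('J')(-8, Function('M')(3, 6)))) = Mul(-1, -465) = 465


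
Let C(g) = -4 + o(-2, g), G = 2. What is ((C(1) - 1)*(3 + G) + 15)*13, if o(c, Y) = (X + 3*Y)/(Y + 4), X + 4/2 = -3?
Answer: -156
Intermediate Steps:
X = -5 (X = -2 - 3 = -5)
o(c, Y) = (-5 + 3*Y)/(4 + Y) (o(c, Y) = (-5 + 3*Y)/(Y + 4) = (-5 + 3*Y)/(4 + Y))
C(g) = -4 + (-5 + 3*g)/(4 + g)
((C(1) - 1)*(3 + G) + 15)*13 = (((-21 - 1*1)/(4 + 1) - 1)*(3 + 2) + 15)*13 = (((-21 - 1)/5 - 1)*5 + 15)*13 = (((⅕)*(-22) - 1)*5 + 15)*13 = ((-22/5 - 1)*5 + 15)*13 = (-27/5*5 + 15)*13 = (-27 + 15)*13 = -12*13 = -156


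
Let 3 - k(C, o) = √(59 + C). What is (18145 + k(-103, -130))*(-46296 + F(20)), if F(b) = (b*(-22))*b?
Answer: -999882208 + 110192*I*√11 ≈ -9.9988e+8 + 3.6547e+5*I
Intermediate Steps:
F(b) = -22*b² (F(b) = (-22*b)*b = -22*b²)
k(C, o) = 3 - √(59 + C)
(18145 + k(-103, -130))*(-46296 + F(20)) = (18145 + (3 - √(59 - 103)))*(-46296 - 22*20²) = (18145 + (3 - √(-44)))*(-46296 - 22*400) = (18145 + (3 - 2*I*√11))*(-46296 - 8800) = (18145 + (3 - 2*I*√11))*(-55096) = (18148 - 2*I*√11)*(-55096) = -999882208 + 110192*I*√11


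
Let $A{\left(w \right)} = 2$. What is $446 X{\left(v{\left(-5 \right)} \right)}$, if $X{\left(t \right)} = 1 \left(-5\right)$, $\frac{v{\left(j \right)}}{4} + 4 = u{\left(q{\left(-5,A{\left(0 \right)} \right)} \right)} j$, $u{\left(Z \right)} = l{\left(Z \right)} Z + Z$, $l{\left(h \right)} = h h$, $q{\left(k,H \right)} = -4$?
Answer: $-2230$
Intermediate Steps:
$l{\left(h \right)} = h^{2}$
$u{\left(Z \right)} = Z + Z^{3}$ ($u{\left(Z \right)} = Z^{2} Z + Z = Z^{3} + Z = Z + Z^{3}$)
$v{\left(j \right)} = -16 - 272 j$ ($v{\left(j \right)} = -16 + 4 \left(-4 + \left(-4\right)^{3}\right) j = -16 + 4 \left(-4 - 64\right) j = -16 + 4 \left(- 68 j\right) = -16 - 272 j$)
$X{\left(t \right)} = -5$
$446 X{\left(v{\left(-5 \right)} \right)} = 446 \left(-5\right) = -2230$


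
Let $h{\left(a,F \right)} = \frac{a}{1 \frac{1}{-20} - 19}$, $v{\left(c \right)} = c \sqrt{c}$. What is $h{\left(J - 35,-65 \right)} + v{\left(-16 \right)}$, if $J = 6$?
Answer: $\frac{580}{381} - 64 i \approx 1.5223 - 64.0 i$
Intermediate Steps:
$v{\left(c \right)} = c^{\frac{3}{2}}$
$h{\left(a,F \right)} = - \frac{20 a}{381}$ ($h{\left(a,F \right)} = \frac{a}{1 \left(- \frac{1}{20}\right) - 19} = \frac{a}{- \frac{1}{20} - 19} = \frac{a}{- \frac{381}{20}} = a \left(- \frac{20}{381}\right) = - \frac{20 a}{381}$)
$h{\left(J - 35,-65 \right)} + v{\left(-16 \right)} = - \frac{20 \left(6 - 35\right)}{381} + \left(-16\right)^{\frac{3}{2}} = - \frac{20 \left(6 - 35\right)}{381} - 64 i = \left(- \frac{20}{381}\right) \left(-29\right) - 64 i = \frac{580}{381} - 64 i$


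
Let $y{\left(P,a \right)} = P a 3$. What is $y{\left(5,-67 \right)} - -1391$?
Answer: $386$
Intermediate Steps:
$y{\left(P,a \right)} = 3 P a$
$y{\left(5,-67 \right)} - -1391 = 3 \cdot 5 \left(-67\right) - -1391 = -1005 + 1391 = 386$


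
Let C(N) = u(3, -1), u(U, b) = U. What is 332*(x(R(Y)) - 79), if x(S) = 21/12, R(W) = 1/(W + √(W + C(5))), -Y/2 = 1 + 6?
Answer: -25647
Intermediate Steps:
C(N) = 3
Y = -14 (Y = -2*(1 + 6) = -2*7 = -14)
R(W) = 1/(W + √(3 + W)) (R(W) = 1/(W + √(W + 3)) = 1/(W + √(3 + W)))
x(S) = 7/4 (x(S) = 21*(1/12) = 7/4)
332*(x(R(Y)) - 79) = 332*(7/4 - 79) = 332*(-309/4) = -25647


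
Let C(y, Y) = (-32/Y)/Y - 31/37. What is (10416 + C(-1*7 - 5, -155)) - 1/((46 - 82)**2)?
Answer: 11998751817011/1152046800 ≈ 10415.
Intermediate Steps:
C(y, Y) = -31/37 - 32/Y**2 (C(y, Y) = -32/Y**2 - 31*1/37 = -32/Y**2 - 31/37 = -31/37 - 32/Y**2)
(10416 + C(-1*7 - 5, -155)) - 1/((46 - 82)**2) = (10416 + (-31/37 - 32/(-155)**2)) - 1/((46 - 82)**2) = (10416 + (-31/37 - 32*1/24025)) - 1/((-36)**2) = (10416 + (-31/37 - 32/24025)) - 1/1296 = (10416 - 745959/888925) - 1*1/1296 = 9258296841/888925 - 1/1296 = 11998751817011/1152046800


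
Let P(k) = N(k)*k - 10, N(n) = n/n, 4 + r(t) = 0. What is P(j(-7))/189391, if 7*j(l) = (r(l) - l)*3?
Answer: -61/1325737 ≈ -4.6012e-5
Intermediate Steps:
r(t) = -4 (r(t) = -4 + 0 = -4)
N(n) = 1
j(l) = -12/7 - 3*l/7 (j(l) = ((-4 - l)*3)/7 = (-12 - 3*l)/7 = -12/7 - 3*l/7)
P(k) = -10 + k (P(k) = 1*k - 10 = k - 10 = -10 + k)
P(j(-7))/189391 = (-10 + (-12/7 - 3/7*(-7)))/189391 = (-10 + (-12/7 + 3))*(1/189391) = (-10 + 9/7)*(1/189391) = -61/7*1/189391 = -61/1325737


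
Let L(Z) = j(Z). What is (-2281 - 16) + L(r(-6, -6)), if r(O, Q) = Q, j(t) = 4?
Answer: -2293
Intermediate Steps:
L(Z) = 4
(-2281 - 16) + L(r(-6, -6)) = (-2281 - 16) + 4 = -2297 + 4 = -2293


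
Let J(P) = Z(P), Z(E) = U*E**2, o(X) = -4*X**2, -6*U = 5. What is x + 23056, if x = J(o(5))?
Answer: 44168/3 ≈ 14723.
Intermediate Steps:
U = -5/6 (U = -1/6*5 = -5/6 ≈ -0.83333)
Z(E) = -5*E**2/6
J(P) = -5*P**2/6
x = -25000/3 (x = -5*(-4*5**2)**2/6 = -5*(-4*25)**2/6 = -5/6*(-100)**2 = -5/6*10000 = -25000/3 ≈ -8333.3)
x + 23056 = -25000/3 + 23056 = 44168/3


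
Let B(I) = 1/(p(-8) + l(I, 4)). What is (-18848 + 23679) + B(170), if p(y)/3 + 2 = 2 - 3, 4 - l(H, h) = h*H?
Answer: 3309234/685 ≈ 4831.0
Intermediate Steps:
l(H, h) = 4 - H*h (l(H, h) = 4 - h*H = 4 - H*h)
p(y) = -9 (p(y) = -6 + 3*(2 - 3) = -6 + 3*(-1) = -6 - 3 = -9)
B(I) = 1/(-5 - 4*I) (B(I) = 1/(-9 + (4 - 1*I*4)) = 1/(-9 + (4 - 4*I)) = 1/(-5 - 4*I))
(-18848 + 23679) + B(170) = (-18848 + 23679) - 1/(5 + 4*170) = 4831 - 1/(5 + 680) = 4831 - 1/685 = 3309234/685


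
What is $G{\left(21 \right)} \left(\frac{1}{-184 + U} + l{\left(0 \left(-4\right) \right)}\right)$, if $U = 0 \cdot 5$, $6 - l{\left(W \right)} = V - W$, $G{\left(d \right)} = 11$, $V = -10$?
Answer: $\frac{32373}{184} \approx 175.94$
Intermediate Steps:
$l{\left(W \right)} = 16 + W$ ($l{\left(W \right)} = 6 - \left(-10 - W\right) = 6 + \left(10 + W\right) = 16 + W$)
$U = 0$
$G{\left(21 \right)} \left(\frac{1}{-184 + U} + l{\left(0 \left(-4\right) \right)}\right) = 11 \left(\frac{1}{-184 + 0} + \left(16 + 0 \left(-4\right)\right)\right) = 11 \left(\frac{1}{-184} + \left(16 + 0\right)\right) = 11 \left(- \frac{1}{184} + 16\right) = 11 \cdot \frac{2943}{184} = \frac{32373}{184}$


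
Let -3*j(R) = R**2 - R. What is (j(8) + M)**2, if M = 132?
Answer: 115600/9 ≈ 12844.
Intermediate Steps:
j(R) = -R**2/3 + R/3 (j(R) = -(R**2 - R)/3 = -R**2/3 + R/3)
(j(8) + M)**2 = ((1/3)*8*(1 - 1*8) + 132)**2 = ((1/3)*8*(1 - 8) + 132)**2 = ((1/3)*8*(-7) + 132)**2 = (-56/3 + 132)**2 = (340/3)**2 = 115600/9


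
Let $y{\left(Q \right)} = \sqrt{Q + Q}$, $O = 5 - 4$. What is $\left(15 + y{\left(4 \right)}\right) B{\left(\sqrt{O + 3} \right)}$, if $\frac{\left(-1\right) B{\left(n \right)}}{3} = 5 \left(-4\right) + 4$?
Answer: $720 + 96 \sqrt{2} \approx 855.76$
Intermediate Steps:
$O = 1$
$y{\left(Q \right)} = \sqrt{2} \sqrt{Q}$ ($y{\left(Q \right)} = \sqrt{2 Q} = \sqrt{2} \sqrt{Q}$)
$B{\left(n \right)} = 48$ ($B{\left(n \right)} = - 3 \left(5 \left(-4\right) + 4\right) = - 3 \left(-20 + 4\right) = \left(-3\right) \left(-16\right) = 48$)
$\left(15 + y{\left(4 \right)}\right) B{\left(\sqrt{O + 3} \right)} = \left(15 + \sqrt{2} \sqrt{4}\right) 48 = \left(15 + \sqrt{2} \cdot 2\right) 48 = \left(15 + 2 \sqrt{2}\right) 48 = 720 + 96 \sqrt{2}$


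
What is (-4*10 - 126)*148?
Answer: -24568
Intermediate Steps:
(-4*10 - 126)*148 = (-40 - 126)*148 = -166*148 = -24568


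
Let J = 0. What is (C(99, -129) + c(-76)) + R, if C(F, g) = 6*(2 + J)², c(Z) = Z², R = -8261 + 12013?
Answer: 9552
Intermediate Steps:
R = 3752
C(F, g) = 24 (C(F, g) = 6*(2 + 0)² = 6*2² = 6*4 = 24)
(C(99, -129) + c(-76)) + R = (24 + (-76)²) + 3752 = (24 + 5776) + 3752 = 5800 + 3752 = 9552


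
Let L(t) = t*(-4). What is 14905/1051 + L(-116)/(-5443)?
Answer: 80640251/5720593 ≈ 14.096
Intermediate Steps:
L(t) = -4*t
14905/1051 + L(-116)/(-5443) = 14905/1051 - 4*(-116)/(-5443) = 14905*(1/1051) + 464*(-1/5443) = 14905/1051 - 464/5443 = 80640251/5720593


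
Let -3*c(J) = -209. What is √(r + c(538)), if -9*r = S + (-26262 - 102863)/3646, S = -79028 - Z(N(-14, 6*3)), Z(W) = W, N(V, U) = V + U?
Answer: √1059403048994/10938 ≈ 94.101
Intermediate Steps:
N(V, U) = U + V
c(J) = 209/3 (c(J) = -⅓*(-209) = 209/3)
S = -79032 (S = -79028 - (6*3 - 14) = -79028 - (18 - 14) = -79028 - 1*4 = -79028 - 4 = -79032)
r = 288279797/32814 (r = -(-79032 + (-26262 - 102863)/3646)/9 = -(-79032 - 129125*1/3646)/9 = -(-79032 - 129125/3646)/9 = -⅑*(-288279797/3646) = 288279797/32814 ≈ 8785.3)
√(r + c(538)) = √(288279797/32814 + 209/3) = √(290565839/32814) = √1059403048994/10938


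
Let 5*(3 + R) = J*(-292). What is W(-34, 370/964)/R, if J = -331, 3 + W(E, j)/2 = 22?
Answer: 190/96637 ≈ 0.0019661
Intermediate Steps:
W(E, j) = 38 (W(E, j) = -6 + 2*22 = -6 + 44 = 38)
R = 96637/5 (R = -3 + (-331*(-292))/5 = -3 + (⅕)*96652 = -3 + 96652/5 = 96637/5 ≈ 19327.)
W(-34, 370/964)/R = 38/(96637/5) = 38*(5/96637) = 190/96637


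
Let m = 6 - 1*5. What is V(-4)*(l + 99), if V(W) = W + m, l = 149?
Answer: -744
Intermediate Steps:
m = 1 (m = 6 - 5 = 1)
V(W) = 1 + W (V(W) = W + 1 = 1 + W)
V(-4)*(l + 99) = (1 - 4)*(149 + 99) = -3*248 = -744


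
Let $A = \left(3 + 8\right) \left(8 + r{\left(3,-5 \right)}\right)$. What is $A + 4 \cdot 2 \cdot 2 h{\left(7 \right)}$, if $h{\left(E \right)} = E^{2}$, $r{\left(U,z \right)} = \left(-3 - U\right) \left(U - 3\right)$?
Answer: $872$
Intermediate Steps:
$r{\left(U,z \right)} = \left(-3 + U\right) \left(-3 - U\right)$ ($r{\left(U,z \right)} = \left(-3 - U\right) \left(-3 + U\right) = \left(-3 + U\right) \left(-3 - U\right)$)
$A = 88$ ($A = \left(3 + 8\right) \left(8 + \left(9 - 3^{2}\right)\right) = 11 \left(8 + \left(9 - 9\right)\right) = 11 \left(8 + 0\right) = 11 \cdot 8 = 88$)
$A + 4 \cdot 2 \cdot 2 h{\left(7 \right)} = 88 + 4 \cdot 2 \cdot 2 \cdot 7^{2} = 88 + 8 \cdot 2 \cdot 49 = 88 + 16 \cdot 49 = 88 + 784 = 872$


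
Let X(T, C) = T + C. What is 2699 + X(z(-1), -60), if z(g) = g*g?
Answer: 2640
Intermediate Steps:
z(g) = g**2
X(T, C) = C + T
2699 + X(z(-1), -60) = 2699 + (-60 + (-1)**2) = 2699 + (-60 + 1) = 2699 - 59 = 2640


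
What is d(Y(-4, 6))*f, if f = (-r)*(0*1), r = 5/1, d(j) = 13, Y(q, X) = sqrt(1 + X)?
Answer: 0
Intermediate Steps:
r = 5 (r = 5*1 = 5)
f = 0 (f = (-1*5)*(0*1) = -5*0 = 0)
d(Y(-4, 6))*f = 13*0 = 0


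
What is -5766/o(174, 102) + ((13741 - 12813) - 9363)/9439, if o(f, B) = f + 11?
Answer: -55985749/1746215 ≈ -32.061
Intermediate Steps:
o(f, B) = 11 + f
-5766/o(174, 102) + ((13741 - 12813) - 9363)/9439 = -5766/(11 + 174) + ((13741 - 12813) - 9363)/9439 = -5766/185 + (928 - 9363)*(1/9439) = -5766*1/185 - 8435*1/9439 = -5766/185 - 8435/9439 = -55985749/1746215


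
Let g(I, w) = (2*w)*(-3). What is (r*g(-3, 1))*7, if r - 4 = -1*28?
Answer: 1008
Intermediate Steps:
g(I, w) = -6*w
r = -24 (r = 4 - 1*28 = 4 - 28 = -24)
(r*g(-3, 1))*7 = -(-144)*7 = -24*(-6)*7 = 144*7 = 1008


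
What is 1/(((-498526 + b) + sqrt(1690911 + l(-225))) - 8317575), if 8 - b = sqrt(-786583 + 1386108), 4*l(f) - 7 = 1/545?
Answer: -545/(4804770685 - 30357*sqrt(545) + 2725*sqrt(23981)) ≈ -1.1344e-7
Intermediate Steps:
l(f) = 954/545 (l(f) = 7/4 + (1/4)/545 = 7/4 + (1/4)*(1/545) = 7/4 + 1/2180 = 954/545)
b = 8 - 5*sqrt(23981) (b = 8 - sqrt(-786583 + 1386108) = 8 - sqrt(599525) = 8 - 5*sqrt(23981) ≈ -766.29)
1/(((-498526 + b) + sqrt(1690911 + l(-225))) - 8317575) = 1/(((-498526 + (8 - 5*sqrt(23981))) + sqrt(1690911 + 954/545)) - 8317575) = 1/(((-498518 - 5*sqrt(23981)) + sqrt(921547449/545)) - 8317575) = 1/(((-498518 - 5*sqrt(23981)) + 30357*sqrt(545)/545) - 8317575) = 1/((-498518 - 5*sqrt(23981) + 30357*sqrt(545)/545) - 8317575) = 1/(-8816093 - 5*sqrt(23981) + 30357*sqrt(545)/545)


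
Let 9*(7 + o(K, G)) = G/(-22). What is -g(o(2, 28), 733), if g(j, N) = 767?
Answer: -767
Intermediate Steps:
o(K, G) = -7 - G/198 (o(K, G) = -7 + (G/(-22))/9 = -7 + (G*(-1/22))/9 = -7 + (-G/22)/9 = -7 - G/198)
-g(o(2, 28), 733) = -1*767 = -767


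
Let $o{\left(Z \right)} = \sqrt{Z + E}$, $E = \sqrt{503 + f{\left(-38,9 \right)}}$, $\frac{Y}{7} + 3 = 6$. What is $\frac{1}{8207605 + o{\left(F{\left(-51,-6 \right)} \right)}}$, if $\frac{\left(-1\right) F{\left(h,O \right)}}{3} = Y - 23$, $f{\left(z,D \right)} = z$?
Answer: $\frac{1}{8207605 + \sqrt{6 + \sqrt{465}}} \approx 1.2184 \cdot 10^{-7}$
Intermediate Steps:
$Y = 21$ ($Y = -21 + 7 \cdot 6 = -21 + 42 = 21$)
$F{\left(h,O \right)} = 6$ ($F{\left(h,O \right)} = - 3 \left(21 - 23\right) = \left(-3\right) \left(-2\right) = 6$)
$E = \sqrt{465}$ ($E = \sqrt{503 - 38} = \sqrt{465} \approx 21.564$)
$o{\left(Z \right)} = \sqrt{Z + \sqrt{465}}$
$\frac{1}{8207605 + o{\left(F{\left(-51,-6 \right)} \right)}} = \frac{1}{8207605 + \sqrt{6 + \sqrt{465}}}$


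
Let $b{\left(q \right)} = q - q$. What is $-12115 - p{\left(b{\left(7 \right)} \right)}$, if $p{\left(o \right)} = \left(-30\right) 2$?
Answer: $-12055$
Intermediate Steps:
$b{\left(q \right)} = 0$
$p{\left(o \right)} = -60$
$-12115 - p{\left(b{\left(7 \right)} \right)} = -12115 - -60 = -12115 + 60 = -12055$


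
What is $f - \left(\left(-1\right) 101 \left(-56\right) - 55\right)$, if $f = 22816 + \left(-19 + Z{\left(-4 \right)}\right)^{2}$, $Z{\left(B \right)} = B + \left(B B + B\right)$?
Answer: $17336$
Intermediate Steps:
$Z{\left(B \right)} = B^{2} + 2 B$ ($Z{\left(B \right)} = B + \left(B^{2} + B\right) = B + \left(B + B^{2}\right) = B^{2} + 2 B$)
$f = 22937$ ($f = 22816 + \left(-19 - 4 \left(2 - 4\right)\right)^{2} = 22816 + \left(-19 - -8\right)^{2} = 22816 + \left(-19 + 8\right)^{2} = 22816 + \left(-11\right)^{2} = 22816 + 121 = 22937$)
$f - \left(\left(-1\right) 101 \left(-56\right) - 55\right) = 22937 - \left(\left(-1\right) 101 \left(-56\right) - 55\right) = 22937 - \left(\left(-101\right) \left(-56\right) - 55\right) = 22937 - \left(5656 - 55\right) = 22937 - 5601 = 17336$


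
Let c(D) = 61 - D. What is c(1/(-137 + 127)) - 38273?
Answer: -382119/10 ≈ -38212.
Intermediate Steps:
c(1/(-137 + 127)) - 38273 = (61 - 1/(-137 + 127)) - 38273 = (61 - 1/(-10)) - 38273 = (61 - 1*(-⅒)) - 38273 = (61 + ⅒) - 38273 = 611/10 - 38273 = -382119/10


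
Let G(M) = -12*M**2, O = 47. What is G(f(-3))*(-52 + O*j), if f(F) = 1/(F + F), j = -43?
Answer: 691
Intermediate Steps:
f(F) = 1/(2*F)
G(f(-3))*(-52 + O*j) = (-12*((1/2)/(-3))**2)*(-52 + 47*(-43)) = (-12*((1/2)*(-1/3))**2)*(-52 - 2021) = -12*(-1/6)**2*(-2073) = -12*1/36*(-2073) = -1/3*(-2073) = 691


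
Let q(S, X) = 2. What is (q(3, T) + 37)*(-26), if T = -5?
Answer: -1014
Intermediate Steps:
(q(3, T) + 37)*(-26) = (2 + 37)*(-26) = 39*(-26) = -1014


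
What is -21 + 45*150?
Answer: 6729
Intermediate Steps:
-21 + 45*150 = -21 + 6750 = 6729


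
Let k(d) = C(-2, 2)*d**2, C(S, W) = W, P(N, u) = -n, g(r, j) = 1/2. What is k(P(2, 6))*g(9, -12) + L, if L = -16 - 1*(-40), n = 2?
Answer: 28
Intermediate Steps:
g(r, j) = 1/2
P(N, u) = -2 (P(N, u) = -1*2 = -2)
L = 24 (L = -16 + 40 = 24)
k(d) = 2*d**2
k(P(2, 6))*g(9, -12) + L = (2*(-2)**2)*(1/2) + 24 = (2*4)*(1/2) + 24 = 8*(1/2) + 24 = 4 + 24 = 28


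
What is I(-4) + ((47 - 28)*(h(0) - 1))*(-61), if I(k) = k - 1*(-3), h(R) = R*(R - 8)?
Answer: 1158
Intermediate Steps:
h(R) = R*(-8 + R)
I(k) = 3 + k (I(k) = k + 3 = 3 + k)
I(-4) + ((47 - 28)*(h(0) - 1))*(-61) = (3 - 4) + ((47 - 28)*(0*(-8 + 0) - 1))*(-61) = -1 + (19*(0*(-8) - 1))*(-61) = -1 + (19*(0 - 1))*(-61) = -1 + (19*(-1))*(-61) = -1 - 19*(-61) = -1 + 1159 = 1158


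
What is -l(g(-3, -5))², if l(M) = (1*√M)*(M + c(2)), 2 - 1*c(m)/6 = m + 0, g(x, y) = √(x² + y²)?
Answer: -34*√34 ≈ -198.25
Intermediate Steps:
c(m) = 12 - 6*m (c(m) = 12 - 6*(m + 0) = 12 - 6*m)
l(M) = M^(3/2) (l(M) = (1*√M)*(M + (12 - 6*2)) = √M*(M + (12 - 12)) = √M*(M + 0) = √M*M = M^(3/2))
-l(g(-3, -5))² = -((√((-3)² + (-5)²))^(3/2))² = -((√(9 + 25))^(3/2))² = -((√34)^(3/2))² = -(34^(¾))² = -34*√34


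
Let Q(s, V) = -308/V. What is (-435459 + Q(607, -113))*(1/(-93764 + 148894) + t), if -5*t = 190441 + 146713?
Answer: 4943876080209721/168370 ≈ 2.9363e+10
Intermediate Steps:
t = -337154/5 (t = -(190441 + 146713)/5 = -⅕*337154 = -337154/5 ≈ -67431.)
(-435459 + Q(607, -113))*(1/(-93764 + 148894) + t) = (-435459 - 308/(-113))*(1/(-93764 + 148894) - 337154/5) = (-435459 - 308*(-1/113))*(1/55130 - 337154/5) = (-435459 + 308/113)*(1/55130 - 337154/5) = -49206559/113*(-3717460003/55130) = 4943876080209721/168370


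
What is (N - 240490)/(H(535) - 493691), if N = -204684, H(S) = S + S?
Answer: 445174/492621 ≈ 0.90368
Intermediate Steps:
H(S) = 2*S
(N - 240490)/(H(535) - 493691) = (-204684 - 240490)/(2*535 - 493691) = -445174/(1070 - 493691) = -445174/(-492621) = -445174*(-1/492621) = 445174/492621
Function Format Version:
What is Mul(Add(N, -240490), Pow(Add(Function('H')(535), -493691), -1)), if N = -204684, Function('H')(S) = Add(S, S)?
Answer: Rational(445174, 492621) ≈ 0.90368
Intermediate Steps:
Function('H')(S) = Mul(2, S)
Mul(Add(N, -240490), Pow(Add(Function('H')(535), -493691), -1)) = Mul(Add(-204684, -240490), Pow(Add(Mul(2, 535), -493691), -1)) = Mul(-445174, Pow(Add(1070, -493691), -1)) = Mul(-445174, Pow(-492621, -1)) = Mul(-445174, Rational(-1, 492621)) = Rational(445174, 492621)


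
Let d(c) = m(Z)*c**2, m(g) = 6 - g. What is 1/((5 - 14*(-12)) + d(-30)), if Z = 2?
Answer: 1/3773 ≈ 0.00026504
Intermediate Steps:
d(c) = 4*c**2 (d(c) = (6 - 1*2)*c**2 = (6 - 2)*c**2 = 4*c**2)
1/((5 - 14*(-12)) + d(-30)) = 1/((5 - 14*(-12)) + 4*(-30)**2) = 1/((5 + 168) + 4*900) = 1/(173 + 3600) = 1/3773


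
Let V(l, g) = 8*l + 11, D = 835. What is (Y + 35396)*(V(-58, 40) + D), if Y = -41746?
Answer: -2425700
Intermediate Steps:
V(l, g) = 11 + 8*l
(Y + 35396)*(V(-58, 40) + D) = (-41746 + 35396)*((11 + 8*(-58)) + 835) = -6350*((11 - 464) + 835) = -6350*(-453 + 835) = -6350*382 = -2425700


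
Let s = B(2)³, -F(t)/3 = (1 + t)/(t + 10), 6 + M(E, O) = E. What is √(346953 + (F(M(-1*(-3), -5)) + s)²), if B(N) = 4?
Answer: √17206813/7 ≈ 592.59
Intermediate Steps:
M(E, O) = -6 + E
F(t) = -3*(1 + t)/(10 + t) (F(t) = -3*(1 + t)/(t + 10) = -3*(1 + t)/(10 + t))
s = 64 (s = 4³ = 64)
√(346953 + (F(M(-1*(-3), -5)) + s)²) = √(346953 + (3*(-1 - (-6 - 1*(-3)))/(10 + (-6 - 1*(-3))) + 64)²) = √(346953 + (3*(-1 - (-6 + 3))/(10 + (-6 + 3)) + 64)²) = √(346953 + (3*(-1 - 1*(-3))/(10 - 3) + 64)²) = √(346953 + (3*(-1 + 3)/7 + 64)²) = √(346953 + (3*(⅐)*2 + 64)²) = √(346953 + (6/7 + 64)²) = √(346953 + (454/7)²) = √(346953 + 206116/49) = √(17206813/49) = √17206813/7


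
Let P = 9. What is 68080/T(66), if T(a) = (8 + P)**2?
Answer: 68080/289 ≈ 235.57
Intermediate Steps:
T(a) = 289 (T(a) = (8 + 9)**2 = 17**2 = 289)
68080/T(66) = 68080/289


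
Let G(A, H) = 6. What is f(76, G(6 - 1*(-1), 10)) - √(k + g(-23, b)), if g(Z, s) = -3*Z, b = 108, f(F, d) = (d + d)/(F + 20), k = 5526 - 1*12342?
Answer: ⅛ - I*√6747 ≈ 0.125 - 82.14*I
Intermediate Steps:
k = -6816 (k = 5526 - 12342 = -6816)
f(F, d) = 2*d/(20 + F) (f(F, d) = (2*d)/(20 + F) = 2*d/(20 + F))
f(76, G(6 - 1*(-1), 10)) - √(k + g(-23, b)) = 2*6/(20 + 76) - √(-6816 - 3*(-23)) = 2*6/96 - √(-6816 + 69) = 2*6*(1/96) - √(-6747) = ⅛ - I*√6747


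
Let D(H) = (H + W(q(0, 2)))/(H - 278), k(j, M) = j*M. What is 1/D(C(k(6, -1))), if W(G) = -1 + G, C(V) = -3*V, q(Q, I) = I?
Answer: -260/19 ≈ -13.684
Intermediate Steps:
k(j, M) = M*j
D(H) = (1 + H)/(-278 + H) (D(H) = (H + (-1 + 2))/(H - 278) = (H + 1)/(-278 + H) = (1 + H)/(-278 + H))
1/D(C(k(6, -1))) = 1/((1 - (-3)*6)/(-278 - (-3)*6)) = 1/((1 - 3*(-6))/(-278 - 3*(-6))) = 1/((1 + 18)/(-278 + 18)) = 1/(19/(-260)) = 1/(-1/260*19) = 1/(-19/260) = -260/19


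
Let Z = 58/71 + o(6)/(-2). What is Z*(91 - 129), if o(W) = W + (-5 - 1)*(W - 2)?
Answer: -26486/71 ≈ -373.04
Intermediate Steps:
o(W) = 12 - 5*W (o(W) = W - 6*(-2 + W) = W + (12 - 6*W) = 12 - 5*W)
Z = 697/71 (Z = 58/71 + (12 - 5*6)/(-2) = 58*(1/71) + (12 - 30)*(-½) = 58/71 - 18*(-½) = 58/71 + 9 = 697/71 ≈ 9.8169)
Z*(91 - 129) = 697*(91 - 129)/71 = (697/71)*(-38) = -26486/71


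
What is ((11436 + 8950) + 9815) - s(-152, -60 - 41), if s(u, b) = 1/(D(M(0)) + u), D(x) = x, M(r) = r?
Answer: 4590553/152 ≈ 30201.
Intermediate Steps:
s(u, b) = 1/u (s(u, b) = 1/(0 + u) = 1/u)
((11436 + 8950) + 9815) - s(-152, -60 - 41) = ((11436 + 8950) + 9815) - 1/(-152) = (20386 + 9815) - 1*(-1/152) = 30201 + 1/152 = 4590553/152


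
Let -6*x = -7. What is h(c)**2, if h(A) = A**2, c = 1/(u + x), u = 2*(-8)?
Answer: 1296/62742241 ≈ 2.0656e-5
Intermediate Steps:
x = 7/6 (x = -1/6*(-7) = 7/6 ≈ 1.1667)
u = -16
c = -6/89 (c = 1/(-16 + 7/6) = 1/(-89/6) = -6/89 ≈ -0.067416)
h(c)**2 = ((-6/89)**2)**2 = (36/7921)**2 = 1296/62742241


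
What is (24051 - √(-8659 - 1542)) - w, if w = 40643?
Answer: -16592 - 101*I ≈ -16592.0 - 101.0*I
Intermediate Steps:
(24051 - √(-8659 - 1542)) - w = (24051 - √(-8659 - 1542)) - 1*40643 = (24051 - √(-10201)) - 40643 = (24051 - 101*I) - 40643 = -16592 - 101*I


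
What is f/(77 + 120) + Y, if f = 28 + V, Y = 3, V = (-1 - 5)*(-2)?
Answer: 631/197 ≈ 3.2030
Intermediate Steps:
V = 12 (V = -6*(-2) = 12)
f = 40 (f = 28 + 12 = 40)
f/(77 + 120) + Y = 40/(77 + 120) + 3 = 40/197 + 3 = 631/197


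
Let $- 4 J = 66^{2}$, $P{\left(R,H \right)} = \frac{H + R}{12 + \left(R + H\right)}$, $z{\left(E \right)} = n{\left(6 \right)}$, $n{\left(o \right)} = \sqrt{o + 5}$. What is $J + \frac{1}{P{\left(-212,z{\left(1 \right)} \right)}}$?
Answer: $- \frac{48889648}{44933} - \frac{12 \sqrt{11}}{44933} \approx -1088.1$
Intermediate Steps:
$n{\left(o \right)} = \sqrt{5 + o}$
$z{\left(E \right)} = \sqrt{11}$ ($z{\left(E \right)} = \sqrt{5 + 6} = \sqrt{11}$)
$P{\left(R,H \right)} = \frac{H + R}{12 + H + R}$ ($P{\left(R,H \right)} = \frac{H + R}{12 + \left(H + R\right)} = \frac{H + R}{12 + H + R}$)
$J = -1089$ ($J = - \frac{66^{2}}{4} = \left(- \frac{1}{4}\right) 4356 = -1089$)
$J + \frac{1}{P{\left(-212,z{\left(1 \right)} \right)}} = -1089 + \frac{1}{\frac{1}{12 + \sqrt{11} - 212} \left(\sqrt{11} - 212\right)} = -1089 + \frac{1}{\frac{1}{-200 + \sqrt{11}} \left(-212 + \sqrt{11}\right)} = -1089 + \frac{-200 + \sqrt{11}}{-212 + \sqrt{11}}$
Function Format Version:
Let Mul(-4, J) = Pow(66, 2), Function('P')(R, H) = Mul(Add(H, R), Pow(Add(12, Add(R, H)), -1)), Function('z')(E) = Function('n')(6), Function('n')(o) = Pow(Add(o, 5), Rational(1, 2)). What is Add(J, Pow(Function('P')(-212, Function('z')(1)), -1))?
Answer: Add(Rational(-48889648, 44933), Mul(Rational(-12, 44933), Pow(11, Rational(1, 2)))) ≈ -1088.1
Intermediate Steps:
Function('n')(o) = Pow(Add(5, o), Rational(1, 2))
Function('z')(E) = Pow(11, Rational(1, 2)) (Function('z')(E) = Pow(Add(5, 6), Rational(1, 2)) = Pow(11, Rational(1, 2)))
Function('P')(R, H) = Mul(Pow(Add(12, H, R), -1), Add(H, R)) (Function('P')(R, H) = Mul(Add(H, R), Pow(Add(12, Add(H, R)), -1)) = Mul(Add(H, R), Pow(Add(12, H, R), -1)) = Mul(Pow(Add(12, H, R), -1), Add(H, R)))
J = -1089 (J = Mul(Rational(-1, 4), Pow(66, 2)) = Mul(Rational(-1, 4), 4356) = -1089)
Add(J, Pow(Function('P')(-212, Function('z')(1)), -1)) = Add(-1089, Pow(Mul(Pow(Add(12, Pow(11, Rational(1, 2)), -212), -1), Add(Pow(11, Rational(1, 2)), -212)), -1)) = Add(-1089, Pow(Mul(Pow(Add(-200, Pow(11, Rational(1, 2))), -1), Add(-212, Pow(11, Rational(1, 2)))), -1)) = Add(-1089, Mul(Pow(Add(-212, Pow(11, Rational(1, 2))), -1), Add(-200, Pow(11, Rational(1, 2)))))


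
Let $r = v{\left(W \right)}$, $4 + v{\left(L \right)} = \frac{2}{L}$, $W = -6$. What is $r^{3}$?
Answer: $- \frac{2197}{27} \approx -81.37$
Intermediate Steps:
$v{\left(L \right)} = -4 + \frac{2}{L}$
$r = - \frac{13}{3}$ ($r = -4 + \frac{2}{-6} = -4 + 2 \left(- \frac{1}{6}\right) = -4 - \frac{1}{3} = - \frac{13}{3} \approx -4.3333$)
$r^{3} = \left(- \frac{13}{3}\right)^{3} = - \frac{2197}{27}$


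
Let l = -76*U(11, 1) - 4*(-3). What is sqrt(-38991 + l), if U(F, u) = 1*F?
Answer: I*sqrt(39815) ≈ 199.54*I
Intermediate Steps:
U(F, u) = F
l = -824 (l = -76*11 - 4*(-3) = -836 + 12 = -824)
sqrt(-38991 + l) = sqrt(-38991 - 824) = sqrt(-39815) = I*sqrt(39815)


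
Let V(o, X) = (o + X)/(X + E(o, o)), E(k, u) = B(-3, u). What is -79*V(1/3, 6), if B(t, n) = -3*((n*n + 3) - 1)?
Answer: 1501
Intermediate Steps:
B(t, n) = -6 - 3*n² (B(t, n) = -3*((n² + 3) - 1) = -3*((3 + n²) - 1) = -3*(2 + n²) = -6 - 3*n²)
E(k, u) = -6 - 3*u²
V(o, X) = (X + o)/(-6 + X - 3*o²) (V(o, X) = (o + X)/(X + (-6 - 3*o²)) = (X + o)/(-6 + X - 3*o²))
-79*V(1/3, 6) = -79*(-1*6 - 1/3)/(6 - 1*6 + 3*(1/3)²) = -79*(-6 - 1*⅓)/(6 - 6 + 3*(⅓)²) = -79*(-6 - ⅓)/(6 - 6 + 3*(⅑)) = -79*(-19)/((6 - 6 + ⅓)*3) = -79*(-19)/(⅓*3) = -237*(-19)/3 = -79*(-19) = 1501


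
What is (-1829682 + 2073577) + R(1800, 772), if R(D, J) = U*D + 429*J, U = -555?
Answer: -423917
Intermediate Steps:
R(D, J) = -555*D + 429*J
(-1829682 + 2073577) + R(1800, 772) = (-1829682 + 2073577) + (-555*1800 + 429*772) = 243895 + (-999000 + 331188) = 243895 - 667812 = -423917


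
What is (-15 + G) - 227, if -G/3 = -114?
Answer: 100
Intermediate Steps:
G = 342 (G = -3*(-114) = 342)
(-15 + G) - 227 = (-15 + 342) - 227 = 327 - 227 = 100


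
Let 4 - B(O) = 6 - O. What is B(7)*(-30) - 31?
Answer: -181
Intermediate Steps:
B(O) = -2 + O (B(O) = 4 - (6 - O) = 4 + (-6 + O) = -2 + O)
B(7)*(-30) - 31 = (-2 + 7)*(-30) - 31 = 5*(-30) - 31 = -150 - 31 = -181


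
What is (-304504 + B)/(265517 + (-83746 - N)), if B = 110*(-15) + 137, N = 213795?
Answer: 306017/32024 ≈ 9.5559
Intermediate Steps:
B = -1513 (B = -1650 + 137 = -1513)
(-304504 + B)/(265517 + (-83746 - N)) = (-304504 - 1513)/(265517 + (-83746 - 1*213795)) = -306017/(265517 + (-83746 - 213795)) = -306017/(265517 - 297541) = -306017/(-32024) = -306017*(-1/32024) = 306017/32024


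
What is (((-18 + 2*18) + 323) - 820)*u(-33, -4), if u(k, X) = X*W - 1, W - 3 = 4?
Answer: 13891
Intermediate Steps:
W = 7 (W = 3 + 4 = 7)
u(k, X) = -1 + 7*X (u(k, X) = X*7 - 1 = 7*X - 1 = -1 + 7*X)
(((-18 + 2*18) + 323) - 820)*u(-33, -4) = (((-18 + 2*18) + 323) - 820)*(-1 + 7*(-4)) = (((-18 + 36) + 323) - 820)*(-1 - 28) = ((18 + 323) - 820)*(-29) = (341 - 820)*(-29) = -479*(-29) = 13891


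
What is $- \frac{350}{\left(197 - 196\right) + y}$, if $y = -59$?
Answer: $\frac{175}{29} \approx 6.0345$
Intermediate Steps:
$- \frac{350}{\left(197 - 196\right) + y} = - \frac{350}{\left(197 - 196\right) - 59} = - \frac{350}{1 - 59} = - \frac{350}{-58} = \left(-350\right) \left(- \frac{1}{58}\right) = \frac{175}{29}$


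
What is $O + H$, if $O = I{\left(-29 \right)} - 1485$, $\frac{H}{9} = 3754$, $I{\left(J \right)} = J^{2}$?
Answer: $33142$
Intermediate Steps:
$H = 33786$ ($H = 9 \cdot 3754 = 33786$)
$O = -644$ ($O = \left(-29\right)^{2} - 1485 = 841 - 1485 = -644$)
$O + H = -644 + 33786 = 33142$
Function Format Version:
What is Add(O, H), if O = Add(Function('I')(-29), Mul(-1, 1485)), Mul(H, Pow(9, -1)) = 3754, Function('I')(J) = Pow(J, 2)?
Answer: 33142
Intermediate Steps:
H = 33786 (H = Mul(9, 3754) = 33786)
O = -644 (O = Add(Pow(-29, 2), Mul(-1, 1485)) = Add(841, -1485) = -644)
Add(O, H) = Add(-644, 33786) = 33142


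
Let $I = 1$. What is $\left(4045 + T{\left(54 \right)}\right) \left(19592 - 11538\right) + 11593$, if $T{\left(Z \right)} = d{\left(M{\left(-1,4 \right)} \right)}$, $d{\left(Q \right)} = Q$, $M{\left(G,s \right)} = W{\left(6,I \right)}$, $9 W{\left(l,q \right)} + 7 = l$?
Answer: $\frac{293302153}{9} \approx 3.2589 \cdot 10^{7}$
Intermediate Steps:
$W{\left(l,q \right)} = - \frac{7}{9} + \frac{l}{9}$
$M{\left(G,s \right)} = - \frac{1}{9}$ ($M{\left(G,s \right)} = - \frac{7}{9} + \frac{1}{9} \cdot 6 = - \frac{7}{9} + \frac{2}{3} = - \frac{1}{9}$)
$T{\left(Z \right)} = - \frac{1}{9}$
$\left(4045 + T{\left(54 \right)}\right) \left(19592 - 11538\right) + 11593 = \left(4045 - \frac{1}{9}\right) \left(19592 - 11538\right) + 11593 = \frac{36404}{9} \cdot 8054 + 11593 = \frac{293197816}{9} + 11593 = \frac{293302153}{9}$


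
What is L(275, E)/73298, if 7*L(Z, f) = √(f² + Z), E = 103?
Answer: √2721/256543 ≈ 0.00020333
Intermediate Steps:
L(Z, f) = √(Z + f²)/7 (L(Z, f) = √(f² + Z)/7 = √(Z + f²)/7)
L(275, E)/73298 = (√(275 + 103²)/7)/73298 = (√(275 + 10609)/7)*(1/73298) = (√10884/7)*(1/73298) = ((2*√2721)/7)*(1/73298) = (2*√2721/7)*(1/73298) = √2721/256543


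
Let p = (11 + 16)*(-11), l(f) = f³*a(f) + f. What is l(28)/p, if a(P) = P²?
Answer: -17210396/297 ≈ -57947.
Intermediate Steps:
l(f) = f + f⁵ (l(f) = f³*f² + f = f⁵ + f = f + f⁵)
p = -297 (p = 27*(-11) = -297)
l(28)/p = (28 + 28⁵)/(-297) = (28 + 17210368)*(-1/297) = 17210396*(-1/297) = -17210396/297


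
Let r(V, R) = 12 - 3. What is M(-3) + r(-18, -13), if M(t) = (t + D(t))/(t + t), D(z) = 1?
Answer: 28/3 ≈ 9.3333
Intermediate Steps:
r(V, R) = 9
M(t) = (1 + t)/(2*t) (M(t) = (t + 1)/(t + t) = (1 + t)/((2*t)) = (1 + t)*(1/(2*t)) = (1 + t)/(2*t))
M(-3) + r(-18, -13) = (½)*(1 - 3)/(-3) + 9 = (½)*(-⅓)*(-2) + 9 = ⅓ + 9 = 28/3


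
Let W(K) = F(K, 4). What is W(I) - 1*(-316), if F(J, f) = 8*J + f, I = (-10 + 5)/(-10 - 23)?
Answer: 10600/33 ≈ 321.21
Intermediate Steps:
I = 5/33 (I = -5/(-33) = -5*(-1/33) = 5/33 ≈ 0.15152)
F(J, f) = f + 8*J
W(K) = 4 + 8*K
W(I) - 1*(-316) = (4 + 8*(5/33)) - 1*(-316) = (4 + 40/33) + 316 = 172/33 + 316 = 10600/33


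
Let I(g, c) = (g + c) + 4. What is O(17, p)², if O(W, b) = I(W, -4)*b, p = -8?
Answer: 18496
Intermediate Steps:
I(g, c) = 4 + c + g (I(g, c) = (c + g) + 4 = 4 + c + g)
O(W, b) = W*b (O(W, b) = (4 - 4 + W)*b = W*b)
O(17, p)² = (17*(-8))² = (-136)² = 18496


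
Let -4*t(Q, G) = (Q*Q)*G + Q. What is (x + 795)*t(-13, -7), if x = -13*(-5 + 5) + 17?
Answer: 242788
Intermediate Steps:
t(Q, G) = -Q/4 - G*Q²/4 (t(Q, G) = -((Q*Q)*G + Q)/4 = -(Q²*G + Q)/4 = -(G*Q² + Q)/4 = -(Q + G*Q²)/4 = -Q/4 - G*Q²/4)
x = 17 (x = -13*0 + 17 = 0 + 17 = 17)
(x + 795)*t(-13, -7) = (17 + 795)*(-¼*(-13)*(1 - 7*(-13))) = 812*(-¼*(-13)*(1 + 91)) = 812*(-¼*(-13)*92) = 812*299 = 242788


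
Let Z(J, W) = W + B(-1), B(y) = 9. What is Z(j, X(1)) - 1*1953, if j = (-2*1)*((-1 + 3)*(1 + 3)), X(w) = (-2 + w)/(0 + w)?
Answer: -1945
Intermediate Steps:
X(w) = (-2 + w)/w
j = -16 (j = -4*4 = -2*8 = -16)
Z(J, W) = 9 + W (Z(J, W) = W + 9 = 9 + W)
Z(j, X(1)) - 1*1953 = (9 + (-2 + 1)/1) - 1*1953 = (9 + 1*(-1)) - 1953 = (9 - 1) - 1953 = 8 - 1953 = -1945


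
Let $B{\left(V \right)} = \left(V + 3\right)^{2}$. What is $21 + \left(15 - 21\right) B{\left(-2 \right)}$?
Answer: $15$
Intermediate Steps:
$B{\left(V \right)} = \left(3 + V\right)^{2}$
$21 + \left(15 - 21\right) B{\left(-2 \right)} = 21 + \left(15 - 21\right) \left(3 - 2\right)^{2} = 21 - 6 \cdot 1^{2} = 21 - 6 = 15$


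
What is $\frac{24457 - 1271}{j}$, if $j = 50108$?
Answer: $\frac{11593}{25054} \approx 0.46272$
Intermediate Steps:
$\frac{24457 - 1271}{j} = \frac{24457 - 1271}{50108} = 23186 \cdot \frac{1}{50108} = \frac{11593}{25054}$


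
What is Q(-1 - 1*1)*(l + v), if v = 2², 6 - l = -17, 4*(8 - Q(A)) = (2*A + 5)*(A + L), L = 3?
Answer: 837/4 ≈ 209.25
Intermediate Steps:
Q(A) = 8 - (3 + A)*(5 + 2*A)/4 (Q(A) = 8 - (2*A + 5)*(A + 3)/4 = 8 - (5 + 2*A)*(3 + A)/4 = 8 - (3 + A)*(5 + 2*A)/4)
l = 23 (l = 6 - 1*(-17) = 6 + 17 = 23)
v = 4
Q(-1 - 1*1)*(l + v) = (17/4 - 11*(-1 - 1*1)/4 - (-1 - 1*1)²/2)*(23 + 4) = (17/4 - 11*(-1 - 1)/4 - (-1 - 1)²/2)*27 = (17/4 - 11/4*(-2) - ½*(-2)²)*27 = (17/4 + 11/2 - ½*4)*27 = (17/4 + 11/2 - 2)*27 = (31/4)*27 = 837/4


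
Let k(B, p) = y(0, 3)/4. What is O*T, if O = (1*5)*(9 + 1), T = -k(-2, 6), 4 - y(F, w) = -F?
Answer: -50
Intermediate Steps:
y(F, w) = 4 + F (y(F, w) = 4 - (-1)*F = 4 + F)
k(B, p) = 1 (k(B, p) = (4 + 0)/4 = 4*(1/4) = 1)
T = -1 (T = -1*1 = -1)
O = 50 (O = 5*10 = 50)
O*T = 50*(-1) = -50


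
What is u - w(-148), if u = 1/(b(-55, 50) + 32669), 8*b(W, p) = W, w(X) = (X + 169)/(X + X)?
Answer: 5489605/77343912 ≈ 0.070976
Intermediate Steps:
w(X) = (169 + X)/(2*X) (w(X) = (169 + X)/((2*X)) = (169 + X)*(1/(2*X)) = (169 + X)/(2*X))
b(W, p) = W/8
u = 8/261297 (u = 1/((⅛)*(-55) + 32669) = 1/(-55/8 + 32669) = 1/(261297/8) = 8/261297 ≈ 3.0616e-5)
u - w(-148) = 8/261297 - (169 - 148)/(2*(-148)) = 8/261297 - (-1)*21/(2*148) = 8/261297 - 1*(-21/296) = 8/261297 + 21/296 = 5489605/77343912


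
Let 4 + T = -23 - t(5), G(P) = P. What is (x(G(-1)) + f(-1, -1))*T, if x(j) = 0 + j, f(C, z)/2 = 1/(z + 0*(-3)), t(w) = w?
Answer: 96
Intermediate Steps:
f(C, z) = 2/z (f(C, z) = 2/(z + 0*(-3)) = 2/(z + 0) = 2/z)
x(j) = j
T = -32 (T = -4 + (-23 - 1*5) = -4 + (-23 - 5) = -4 - 28 = -32)
(x(G(-1)) + f(-1, -1))*T = (-1 + 2/(-1))*(-32) = (-1 + 2*(-1))*(-32) = (-1 - 2)*(-32) = -3*(-32) = 96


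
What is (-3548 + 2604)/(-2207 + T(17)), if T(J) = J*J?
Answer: 472/959 ≈ 0.49218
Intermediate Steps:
T(J) = J²
(-3548 + 2604)/(-2207 + T(17)) = (-3548 + 2604)/(-2207 + 17²) = -944/(-2207 + 289) = -944/(-1918) = -944*(-1/1918) = 472/959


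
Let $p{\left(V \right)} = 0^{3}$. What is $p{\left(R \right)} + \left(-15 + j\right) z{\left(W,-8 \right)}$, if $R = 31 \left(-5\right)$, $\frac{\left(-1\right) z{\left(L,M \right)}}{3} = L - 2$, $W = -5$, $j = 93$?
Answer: $1638$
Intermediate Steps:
$z{\left(L,M \right)} = 6 - 3 L$ ($z{\left(L,M \right)} = - 3 \left(L - 2\right) = - 3 \left(-2 + L\right) = 6 - 3 L$)
$R = -155$
$p{\left(V \right)} = 0$
$p{\left(R \right)} + \left(-15 + j\right) z{\left(W,-8 \right)} = 0 + \left(-15 + 93\right) \left(6 - -15\right) = 0 + 78 \left(6 + 15\right) = 0 + 78 \cdot 21 = 0 + 1638 = 1638$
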